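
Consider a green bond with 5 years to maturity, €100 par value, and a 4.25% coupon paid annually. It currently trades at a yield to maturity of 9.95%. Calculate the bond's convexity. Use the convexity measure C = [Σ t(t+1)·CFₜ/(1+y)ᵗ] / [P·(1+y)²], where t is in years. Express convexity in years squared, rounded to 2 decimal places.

With y = 0.0995:
  t   CF        PV=CF/(1+0.0995)^t    t·PV        t(t+1)·PV
  1         4.25         3.8654         3.8654           7.7308
  2         4.25         3.5156         7.0312          21.0936
  3         4.25         3.1974         9.5923          38.3694
  4         4.25         2.9081        11.6324          58.1618
  5       104.25        64.8784       324.3918       1,946.3509
  Σ                     78.3649       356.5131       2,071.7065
P = 78.3649.
Convexity = Σ t(t+1)·PV / [P·(1+y)²] = 2,071.7065 / (78.3649 × 1.208900) = 21.86836.

21.87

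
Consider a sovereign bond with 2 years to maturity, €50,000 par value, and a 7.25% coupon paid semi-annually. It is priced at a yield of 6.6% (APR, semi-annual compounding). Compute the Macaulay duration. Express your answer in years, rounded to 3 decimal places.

Periodic yield y = 0.033. Discount each cash flow and weight by its period:
  t   CF        PV=CF/(1+0.033)^t    t·PV
  1     1,812.50     1,754.5983     1,754.5983
  2     1,812.50     1,698.5462     3,397.0925
  3     1,812.50     1,644.2848     4,932.8545
  4    51,812.50    45,502.2908   182,009.1633
  Σ                 50,599.7201   192,093.7085
Price P = Σ PV = 50,599.7201.
Macaulay duration = Σ(t·PV) / P = 192,093.7085 / 50,599.7201 = 3.79634 half-year periods.
In years: 3.79634 / 2 = 1.89817 years.

1.898 years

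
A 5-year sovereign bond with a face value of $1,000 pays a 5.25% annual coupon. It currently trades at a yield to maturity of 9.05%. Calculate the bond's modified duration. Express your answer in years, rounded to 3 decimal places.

Periodic yield y = 0.0905. First find Macaulay duration:
  t   CF        PV=CF/(1+0.0905)^t    t·PV
  1        52.50        48.1431        48.1431
  2        52.50        44.1477        88.2954
  3        52.50        40.4839       121.4517
  4        52.50        37.1242       148.4966
  5     1,052.50       682.4860     3,412.4301
  Σ                    852.3848     3,818.8168
P = 852.3848; Macaulay duration = 3,818.8168 / 852.3848 = 4.48016 years.
Modified duration = D_Mac / (1 + y) = 4.48016 / 1.0905 = 4.10835 years.

4.108 years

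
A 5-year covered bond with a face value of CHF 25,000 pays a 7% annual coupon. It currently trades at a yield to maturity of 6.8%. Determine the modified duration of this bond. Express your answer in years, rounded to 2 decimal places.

Periodic yield y = 0.068. First find Macaulay duration:
  t   CF        PV=CF/(1+0.068)^t    t·PV
  1     1,750.00     1,638.5768     1,638.5768
  2     1,750.00     1,534.2479     3,068.4958
  3     1,750.00     1,436.5617     4,309.6852
  4     1,750.00     1,345.0952     5,380.3810
  5    26,750.00    19,251.6307    96,258.1537
  Σ                 25,206.1124   110,655.2925
P = 25,206.1124; Macaulay duration = 110,655.2925 / 25,206.1124 = 4.39002 years.
Modified duration = D_Mac / (1 + y) = 4.39002 / 1.068 = 4.11050 years.

4.11 years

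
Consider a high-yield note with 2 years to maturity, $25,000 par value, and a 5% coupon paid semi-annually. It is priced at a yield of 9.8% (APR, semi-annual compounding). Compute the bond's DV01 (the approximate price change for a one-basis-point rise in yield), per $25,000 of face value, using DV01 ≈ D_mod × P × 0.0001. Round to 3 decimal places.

$4.195

Periodic yield y = 0.049.
  t   CF        PV=CF/(1+0.049)^t    t·PV
  1       625.00       595.8055       595.8055
  2       625.00       567.9748     1,135.9495
  3       625.00       541.4440     1,624.3320
  4    25,625.00    21,162.2539    84,649.0157
  Σ                 22,867.4782    88,005.1028
P = 22,867.4782; D_Mac = 3.84848 half-year periods = 1.92424 yrs; D_mod = 1.83436 yrs.
DV01 ≈ 1.83436 × 22,867.4782 × 0.0001 = 4.194714.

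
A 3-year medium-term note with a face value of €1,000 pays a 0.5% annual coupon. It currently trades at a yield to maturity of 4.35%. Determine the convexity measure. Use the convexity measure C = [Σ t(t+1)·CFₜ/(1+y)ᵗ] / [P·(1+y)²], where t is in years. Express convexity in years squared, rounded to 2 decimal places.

10.94

With y = 0.0435:
  t   CF        PV=CF/(1+0.0435)^t    t·PV        t(t+1)·PV
  1         5.00         4.7916         4.7916           9.5831
  2         5.00         4.5918         9.1836          27.5509
  3     1,005.00       884.4814     2,653.4442      10,613.7767
  Σ                    893.8648     2,667.4194      10,650.9108
P = 893.8648.
Convexity = Σ t(t+1)·PV / [P·(1+y)²] = 10,650.9108 / (893.8648 × 1.088892) = 10.94284.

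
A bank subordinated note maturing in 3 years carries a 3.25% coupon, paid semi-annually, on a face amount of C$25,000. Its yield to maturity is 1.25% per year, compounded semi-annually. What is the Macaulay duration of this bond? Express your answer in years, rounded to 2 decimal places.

Periodic yield y = 0.00625. Discount each cash flow and weight by its period:
  t   CF        PV=CF/(1+0.00625)^t    t·PV
  1       406.25       403.7267       403.7267
  2       406.25       401.2191       802.4382
  3       406.25       398.7270     1,196.1811
  4       406.25       396.2505     1,585.0019
  5       406.25       393.7893     1,968.9465
  6    25,406.25    24,474.0142   146,844.0850
  Σ                 26,467.7268   152,800.3794
Price P = Σ PV = 26,467.7268.
Macaulay duration = Σ(t·PV) / P = 152,800.3794 / 26,467.7268 = 5.77308 half-year periods.
In years: 5.77308 / 2 = 2.88654 years.

2.89 years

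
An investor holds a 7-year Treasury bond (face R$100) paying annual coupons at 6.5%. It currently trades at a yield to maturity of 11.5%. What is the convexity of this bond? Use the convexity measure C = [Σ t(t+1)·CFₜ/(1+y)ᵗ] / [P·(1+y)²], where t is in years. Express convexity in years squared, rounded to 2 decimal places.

33.74

With y = 0.115:
  t   CF        PV=CF/(1+0.115)^t    t·PV        t(t+1)·PV
  1         6.50         5.8296         5.8296          11.6592
  2         6.50         5.2283        10.4567          31.3700
  3         6.50         4.6891        14.0673          56.2691
  4         6.50         4.2055        16.8219          84.1093
  5         6.50         3.7717        18.8586         113.1515
  6         6.50         3.3827        20.2962         142.0736
  7       106.50        49.7079       347.9554       2,783.6432
  Σ                     76.8148       434.2856       3,222.2759
P = 76.8148.
Convexity = Σ t(t+1)·PV / [P·(1+y)²] = 3,222.2759 / (76.8148 × 1.243225) = 33.74178.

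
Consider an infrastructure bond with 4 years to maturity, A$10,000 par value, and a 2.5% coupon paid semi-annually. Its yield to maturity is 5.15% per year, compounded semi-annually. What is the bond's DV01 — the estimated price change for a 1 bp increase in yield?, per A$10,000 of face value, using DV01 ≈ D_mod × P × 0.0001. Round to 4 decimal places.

Periodic yield y = 0.02575.
  t   CF        PV=CF/(1+0.02575)^t    t·PV
  1       125.00       121.8621       121.8621
  2       125.00       118.8029       237.6058
  3       125.00       115.8205       347.4615
  4       125.00       112.9130       451.6520
  5       125.00       110.0785       550.3924
  6       125.00       107.3151       643.8906
  7       125.00       104.6211       732.3478
  8    10,125.00     8,261.5746    66,092.5965
  Σ                  9,052.9877    69,177.8085
P = 9,052.9877; D_Mac = 7.64143 half-year periods = 3.82072 yrs; D_mod = 3.72480 yrs.
DV01 ≈ 3.72480 × 9,052.9877 × 0.0001 = 3.372060.

A$3.3721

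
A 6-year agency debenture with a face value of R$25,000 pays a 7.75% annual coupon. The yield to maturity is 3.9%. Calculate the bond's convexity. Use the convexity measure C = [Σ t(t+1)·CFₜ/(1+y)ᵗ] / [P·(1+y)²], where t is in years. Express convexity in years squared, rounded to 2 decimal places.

With y = 0.039:
  t   CF        PV=CF/(1+0.039)^t    t·PV        t(t+1)·PV
  1     1,937.50     1,864.7738     1,864.7738       3,729.5476
  2     1,937.50     1,794.7775     3,589.5550      10,768.6650
  3     1,937.50     1,727.4086     5,182.2257      20,728.9028
  4     1,937.50     1,662.5684     6,650.2736      33,251.3679
  5     1,937.50     1,600.1621     8,000.8104      48,004.8623
  6    26,937.50    21,412.3337   128,474.0019     899,318.0136
  Σ                 30,062.0240   153,761.6404   1,015,801.3593
P = 30,062.0240.
Convexity = Σ t(t+1)·PV / [P·(1+y)²] = 1,015,801.3593 / (30,062.0240 × 1.079521) = 31.30109.

31.30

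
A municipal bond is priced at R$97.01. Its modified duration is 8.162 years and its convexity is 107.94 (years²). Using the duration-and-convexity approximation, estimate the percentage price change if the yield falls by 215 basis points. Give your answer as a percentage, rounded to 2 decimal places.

Duration effect: -D_mod·Δy = -8.162 × (-0.0215) = +0.175483
Convexity effect: ½·C·(Δy)² = 0.5 × 107.94 × (-0.0215)² = +0.0249476325
ΔP/P ≈ +0.175483 + 0.0249476325 = +0.2004306325
= +20.04306325%.

+20.04%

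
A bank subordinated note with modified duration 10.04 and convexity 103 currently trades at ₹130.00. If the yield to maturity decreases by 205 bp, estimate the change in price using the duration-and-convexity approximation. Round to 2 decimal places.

Duration effect: -D_mod·Δy = -10.04 × (-0.0205) = +0.205820
Convexity effect: ½·C·(Δy)² = 0.5 × 103 × (-0.0205)² = +0.021642875
ΔP/P ≈ +0.205820 + 0.021642875 = +0.227462875
ΔP ≈ 130.00 × (+0.227462875) = +29.57017375.

+₹29.57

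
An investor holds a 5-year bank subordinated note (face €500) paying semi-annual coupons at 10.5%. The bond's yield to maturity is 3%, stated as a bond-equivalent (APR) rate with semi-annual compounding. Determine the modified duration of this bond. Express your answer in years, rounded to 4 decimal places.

4.1069 years

Periodic yield y = 0.015. First find Macaulay duration:
  t   CF        PV=CF/(1+0.015)^t    t·PV
  1        26.25        25.8621        25.8621
  2        26.25        25.4799        50.9597
  3        26.25        25.1033        75.3100
  4        26.25        24.7323        98.9293
  5        26.25        24.3668       121.8342
  6        26.25        24.0067       144.0404
  7        26.25        23.6520       165.5637
  8        26.25        23.3024       186.4193
  9        26.25        22.9580       206.6224
  10      526.25       453.4524     4,534.5238
  Σ                    672.9160     5,610.0649
P = 672.9160; Macaulay duration = 5,610.0649 / 672.9160 = 8.33695 half-year periods = 4.16847 years.
Modified duration = D_Mac / (1 + y) = 4.16847 / 1.015 = 4.10687 years.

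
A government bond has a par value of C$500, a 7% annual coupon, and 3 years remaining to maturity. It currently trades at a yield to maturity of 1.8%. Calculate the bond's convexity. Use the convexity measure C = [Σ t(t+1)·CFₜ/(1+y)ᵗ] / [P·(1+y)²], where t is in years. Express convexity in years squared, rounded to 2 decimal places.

With y = 0.018:
  t   CF        PV=CF/(1+0.018)^t    t·PV        t(t+1)·PV
  1        35.00        34.3811        34.3811          68.7623
  2        35.00        33.7732        67.5464         202.6393
  3       535.00       507.1197     1,521.3590       6,085.4359
  Σ                    575.2740     1,623.2866       6,356.8375
P = 575.2740.
Convexity = Σ t(t+1)·PV / [P·(1+y)²] = 6,356.8375 / (575.2740 × 1.036324) = 10.66279.

10.66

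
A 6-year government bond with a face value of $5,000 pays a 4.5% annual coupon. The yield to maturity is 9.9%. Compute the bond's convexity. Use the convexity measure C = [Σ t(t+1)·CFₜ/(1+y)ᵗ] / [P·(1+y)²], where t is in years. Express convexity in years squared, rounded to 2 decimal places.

29.34

With y = 0.099:
  t   CF        PV=CF/(1+0.099)^t    t·PV        t(t+1)·PV
  1       225.00       204.7316       204.7316         409.4631
  2       225.00       186.2890       372.5779       1,117.7338
  3       225.00       169.5077       508.5231       2,034.0924
  4       225.00       154.2381       616.9525       3,084.7626
  5       225.00       140.3441       701.7203       4,210.3220
  6     5,225.00     2,965.5151    17,793.0906     124,551.6343
  Σ                  3,820.6255    20,197.5961     135,408.0083
P = 3,820.6255.
Convexity = Σ t(t+1)·PV / [P·(1+y)²] = 135,408.0083 / (3,820.6255 × 1.207801) = 29.34367.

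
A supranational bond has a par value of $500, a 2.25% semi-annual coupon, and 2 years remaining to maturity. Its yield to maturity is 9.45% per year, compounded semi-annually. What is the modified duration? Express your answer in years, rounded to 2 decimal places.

1.88 years

Periodic yield y = 0.04725. First find Macaulay duration:
  t   CF        PV=CF/(1+0.04725)^t    t·PV
  1        5.625         5.3712         5.3712
  2        5.625         5.1289        10.2577
  3        5.625         4.8975        14.6924
  4      505.625       420.3655     1,681.4620
  Σ                    435.7630     1,711.7833
P = 435.7630; Macaulay duration = 1,711.7833 / 435.7630 = 3.92824 half-year periods = 1.96412 years.
Modified duration = D_Mac / (1 + y) = 1.96412 / 1.04725 = 1.87550 years.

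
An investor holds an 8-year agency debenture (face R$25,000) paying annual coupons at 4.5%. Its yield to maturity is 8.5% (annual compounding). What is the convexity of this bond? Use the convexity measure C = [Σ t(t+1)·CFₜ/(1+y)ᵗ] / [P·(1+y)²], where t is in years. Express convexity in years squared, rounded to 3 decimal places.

48.306

With y = 0.085:
  t   CF        PV=CF/(1+0.085)^t    t·PV        t(t+1)·PV
  1     1,125.00     1,036.8664     1,036.8664       2,073.7327
  2     1,125.00       955.6372     1,911.2744       5,733.8232
  3     1,125.00       880.7716     2,642.3148      10,569.2593
  4     1,125.00       811.7711     3,247.0843      16,235.4214
  5     1,125.00       748.1761     3,740.8805      22,445.2830
  6     1,125.00       689.5632     4,137.3794      28,961.6555
  7     1,125.00       635.5421     4,448.7950      35,590.3601
  8    26,125.00    13,602.4893   108,819.9146     979,379.2312
  Σ                 19,360.8170   129,984.5093   1,100,988.7664
P = 19,360.8170.
Convexity = Σ t(t+1)·PV / [P·(1+y)²] = 1,100,988.7664 / (19,360.8170 × 1.177225) = 48.30585.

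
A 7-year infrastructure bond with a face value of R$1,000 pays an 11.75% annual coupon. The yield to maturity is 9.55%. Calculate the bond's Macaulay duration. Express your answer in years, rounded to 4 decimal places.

Periodic yield y = 0.0955. Discount each cash flow and weight by its year:
  t   CF        PV=CF/(1+0.0955)^t    t·PV
  1       117.50       107.2570       107.2570
  2       117.50        97.9069       195.8137
  3       117.50        89.3718       268.1155
  4       117.50        81.5809       326.3235
  5       117.50        74.4691       372.3454
  6       117.50        67.9772       407.8635
  7     1,117.50       590.1479     4,131.0352
  Σ                  1,108.7107     5,808.7538
Price P = Σ PV = 1,108.7107.
Macaulay duration = Σ(t·PV) / P = 5,808.7538 / 1,108.7107 = 5.23920 years.

5.2392 years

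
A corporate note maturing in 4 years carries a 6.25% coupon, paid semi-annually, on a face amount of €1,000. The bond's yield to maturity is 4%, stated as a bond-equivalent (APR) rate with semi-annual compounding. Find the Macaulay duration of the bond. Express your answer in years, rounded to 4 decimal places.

Periodic yield y = 0.02. Discount each cash flow and weight by its period:
  t   CF        PV=CF/(1+0.02)^t    t·PV
  1        31.25        30.6373        30.6373
  2        31.25        30.0365        60.0730
  3        31.25        29.4476        88.3427
  4        31.25        28.8702       115.4807
  5        31.25        28.3041       141.5204
  6        31.25        27.7491       166.4946
  7        31.25        27.2050       190.4350
  8     1,031.25       880.1619     7,041.2956
  Σ                  1,082.4117     7,834.2794
Price P = Σ PV = 1,082.4117.
Macaulay duration = Σ(t·PV) / P = 7,834.2794 / 1,082.4117 = 7.23780 half-year periods.
In years: 7.23780 / 2 = 3.61890 years.

3.6189 years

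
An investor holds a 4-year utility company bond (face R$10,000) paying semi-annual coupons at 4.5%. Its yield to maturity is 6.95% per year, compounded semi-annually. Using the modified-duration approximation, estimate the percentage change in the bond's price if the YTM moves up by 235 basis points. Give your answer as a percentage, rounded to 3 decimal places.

Periodic yield y = 0.03475. Modified duration first:
  t   CF        PV=CF/(1+0.03475)^t    t·PV
  1       225.00       217.4438       217.4438
  2       225.00       210.1414       420.2828
  3       225.00       203.0842       609.2527
  4       225.00       196.2641       785.0562
  5       225.00       189.6729       948.3646
  6       225.00       183.3031     1,099.8188
  7       225.00       177.1473     1,240.0309
  8    10,225.00     7,780.0043    62,240.0343
  Σ                  9,157.0612    67,560.2843
P = 9,157.0612; D_Mac = 7.37794 half-year periods = 3.68897 yrs; D_mod = 3.68897/(1+0.03475) = 3.56509 yrs.
ΔP/P ≈ -D_mod · Δy = -3.56509 × (+0.0235) = -0.083780 = -8.3780%.

-8.378%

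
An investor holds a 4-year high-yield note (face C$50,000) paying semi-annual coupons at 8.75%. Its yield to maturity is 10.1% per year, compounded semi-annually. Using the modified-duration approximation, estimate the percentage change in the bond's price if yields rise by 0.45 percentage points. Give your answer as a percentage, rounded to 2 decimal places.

Periodic yield y = 0.0505. Modified duration first:
  t   CF        PV=CF/(1+0.0505)^t    t·PV
  1     2,187.50     2,082.3417     2,082.3417
  2     2,187.50     1,982.2387     3,964.4774
  3     2,187.50     1,886.9478     5,660.8435
  4     2,187.50     1,796.2378     7,184.9513
  5     2,187.50     1,709.8884     8,549.4422
  6     2,187.50     1,627.6901     9,766.1406
  7     2,187.50     1,549.4432    10,846.1025
  8    52,187.50    35,188.2800   281,506.2399
  Σ                 47,823.0678   329,560.5390
P = 47,823.0678; D_Mac = 6.89125 half-year periods = 3.44562 yrs; D_mod = 3.44562/(1+0.0505) = 3.27998 yrs.
ΔP/P ≈ -D_mod · Δy = -3.27998 × (+0.0045) = -0.014760 = -1.4760%.

-1.48%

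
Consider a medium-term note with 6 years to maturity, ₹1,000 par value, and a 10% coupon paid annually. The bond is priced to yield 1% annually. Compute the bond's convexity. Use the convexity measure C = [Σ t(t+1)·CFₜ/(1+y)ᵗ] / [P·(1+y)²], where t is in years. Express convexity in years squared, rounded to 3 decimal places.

With y = 0.01:
  t   CF        PV=CF/(1+0.01)^t    t·PV        t(t+1)·PV
  1       100.00        99.0099        99.0099         198.0198
  2       100.00        98.0296       196.0592         588.1776
  3       100.00        97.0590       291.1770       1,164.7082
  4       100.00        96.0980       384.3921       1,921.9607
  5       100.00        95.1466       475.7328       2,854.3971
  6     1,100.00     1,036.2498     6,217.4986      43,522.4899
  Σ                  1,521.5929     7,663.8697      50,249.7532
P = 1,521.5929.
Convexity = Σ t(t+1)·PV / [P·(1+y)²] = 50,249.7532 / (1,521.5929 × 1.020100) = 32.37373.

32.374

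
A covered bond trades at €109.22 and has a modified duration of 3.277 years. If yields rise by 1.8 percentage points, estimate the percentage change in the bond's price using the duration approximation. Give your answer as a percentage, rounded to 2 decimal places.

-5.90%

Duration approximation: ΔP/P ≈ -D_mod · Δy = -3.277 × (+0.018) = -0.058986.
As a percentage: -5.8986%.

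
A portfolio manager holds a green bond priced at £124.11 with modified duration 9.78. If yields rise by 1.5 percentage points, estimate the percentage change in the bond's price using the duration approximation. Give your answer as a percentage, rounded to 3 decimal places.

-14.670%

Duration approximation: ΔP/P ≈ -D_mod · Δy = -9.78 × (+0.015) = -0.146700.
As a percentage: -14.6700%.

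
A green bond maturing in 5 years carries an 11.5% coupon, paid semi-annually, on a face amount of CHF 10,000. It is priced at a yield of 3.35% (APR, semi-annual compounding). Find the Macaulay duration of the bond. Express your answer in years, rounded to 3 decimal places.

4.112 years

Periodic yield y = 0.01675. Discount each cash flow and weight by its period:
  t   CF        PV=CF/(1+0.01675)^t    t·PV
  1       575.00       565.5274       565.5274
  2       575.00       556.2109     1,112.4218
  3       575.00       547.0478     1,641.1435
  4       575.00       538.0357     2,152.1429
  5       575.00       529.1721     2,645.8605
  6       575.00       520.4545     3,122.7269
  7       575.00       511.8805     3,583.1634
  8       575.00       503.4477     4,027.5819
  9       575.00       495.1539     4,456.3852
  10   10,575.00     8,956.5048    89,565.0485
  Σ                 13,723.4354   112,872.0021
Price P = Σ PV = 13,723.4354.
Macaulay duration = Σ(t·PV) / P = 112,872.0021 / 13,723.4354 = 8.22476 half-year periods.
In years: 8.22476 / 2 = 4.11238 years.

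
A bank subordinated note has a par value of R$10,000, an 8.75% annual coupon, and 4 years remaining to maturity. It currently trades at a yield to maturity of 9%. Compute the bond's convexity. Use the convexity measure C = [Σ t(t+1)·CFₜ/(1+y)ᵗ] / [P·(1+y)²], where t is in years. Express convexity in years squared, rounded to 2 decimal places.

14.27

With y = 0.09:
  t   CF        PV=CF/(1+0.09)^t    t·PV        t(t+1)·PV
  1       875.00       802.7523       802.7523       1,605.5046
  2       875.00       736.4700     1,472.9400       4,418.8200
  3       875.00       675.6605     2,026.9816       8,107.9265
  4    10,875.00     7,704.1242    30,816.4967     154,082.4834
  Σ                  9,919.0070    35,119.1706     168,214.7345
P = 9,919.0070.
Convexity = Σ t(t+1)·PV / [P·(1+y)²] = 168,214.7345 / (9,919.0070 × 1.188100) = 14.27391.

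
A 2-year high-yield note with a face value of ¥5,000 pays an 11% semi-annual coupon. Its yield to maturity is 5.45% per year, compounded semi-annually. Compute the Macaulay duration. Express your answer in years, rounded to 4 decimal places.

1.8570 years

Periodic yield y = 0.02725. Discount each cash flow and weight by its period:
  t   CF        PV=CF/(1+0.02725)^t    t·PV
  1       275.00       267.7050       267.7050
  2       275.00       260.6036       521.2072
  3       275.00       253.6905       761.0716
  4     5,275.00     4,737.1579    18,948.6317
  Σ                  5,519.1571    20,498.6155
Price P = Σ PV = 5,519.1571.
Macaulay duration = Σ(t·PV) / P = 20,498.6155 / 5,519.1571 = 3.71408 half-year periods.
In years: 3.71408 / 2 = 1.85704 years.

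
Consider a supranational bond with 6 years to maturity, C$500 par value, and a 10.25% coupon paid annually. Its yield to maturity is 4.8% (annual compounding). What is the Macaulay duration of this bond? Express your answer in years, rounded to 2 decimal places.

Periodic yield y = 0.048. Discount each cash flow and weight by its year:
  t   CF        PV=CF/(1+0.048)^t    t·PV
  1        51.25        48.9027        48.9027
  2        51.25        46.6629        93.3257
  3        51.25        44.5256       133.5769
  4        51.25        42.4863       169.9451
  5        51.25        40.5403       202.7017
  6       551.25       416.0839     2,496.5034
  Σ                    639.2017     3,144.9555
Price P = Σ PV = 639.2017.
Macaulay duration = Σ(t·PV) / P = 3,144.9555 / 639.2017 = 4.92013 years.

4.92 years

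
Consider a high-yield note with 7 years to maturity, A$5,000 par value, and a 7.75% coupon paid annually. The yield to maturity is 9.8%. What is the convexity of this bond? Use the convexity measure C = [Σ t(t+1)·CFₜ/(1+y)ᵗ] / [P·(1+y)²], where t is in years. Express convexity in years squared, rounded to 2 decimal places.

34.09

With y = 0.098:
  t   CF        PV=CF/(1+0.098)^t    t·PV        t(t+1)·PV
  1       387.50       352.9144       352.9144         705.8288
  2       387.50       321.4157       642.8313       1,928.4939
  3       387.50       292.7283       878.1849       3,512.7394
  4       387.50       266.6014     1,066.4054       5,332.0270
  5       387.50       242.8063     1,214.0317       7,284.1899
  6       387.50       221.1351     1,326.8106       9,287.6739
  7     5,387.50     2,800.0830    19,600.5809     156,804.6471
  Σ                  4,497.6841    25,081.7590     184,855.6000
P = 4,497.6841.
Convexity = Σ t(t+1)·PV / [P·(1+y)²] = 184,855.6000 / (4,497.6841 × 1.205604) = 34.09094.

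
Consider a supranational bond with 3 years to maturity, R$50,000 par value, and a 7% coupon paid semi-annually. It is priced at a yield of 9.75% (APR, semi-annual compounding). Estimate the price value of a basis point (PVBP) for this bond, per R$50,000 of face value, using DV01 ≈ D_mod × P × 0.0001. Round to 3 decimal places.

R$12.179

Periodic yield y = 0.04875.
  t   CF        PV=CF/(1+0.04875)^t    t·PV
  1     1,750.00     1,668.6532     1,668.6532
  2     1,750.00     1,591.0876     3,182.1753
  3     1,750.00     1,517.1277     4,551.3830
  4     1,750.00     1,446.6056     5,786.4226
  5     1,750.00     1,379.3618     6,896.8088
  6    51,750.00    38,893.6329   233,361.7976
  Σ                 46,496.4688   255,447.2403
P = 46,496.4688; D_Mac = 5.49391 half-year periods = 2.74695 yrs; D_mod = 2.61926 yrs.
DV01 ≈ 2.61926 × 46,496.4688 × 0.0001 = 12.178653.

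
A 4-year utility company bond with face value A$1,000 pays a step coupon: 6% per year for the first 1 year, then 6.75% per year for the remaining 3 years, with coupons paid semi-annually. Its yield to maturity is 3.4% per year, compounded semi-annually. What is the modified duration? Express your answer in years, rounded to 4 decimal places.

Periodic yield y = 0.017. First find Macaulay duration:
  t   CF        PV=CF/(1+0.017)^t    t·PV
  1        30.00        29.4985        29.4985
  2        30.00        29.0054        58.0109
  3        33.75        32.0857        96.2570
  4        33.75        31.5493       126.1973
  5        33.75        31.0219       155.1097
  6        33.75        30.5034       183.0203
  7        33.75        29.9935       209.9545
  8     1,033.75       903.3330     7,226.6644
  Σ                  1,116.9908     8,084.7125
P = 1,116.9908; Macaulay duration = 8,084.7125 / 1,116.9908 = 7.23794 half-year periods = 3.61897 years.
Modified duration = D_Mac / (1 + y) = 3.61897 / 1.017 = 3.55848 years.

3.5585 years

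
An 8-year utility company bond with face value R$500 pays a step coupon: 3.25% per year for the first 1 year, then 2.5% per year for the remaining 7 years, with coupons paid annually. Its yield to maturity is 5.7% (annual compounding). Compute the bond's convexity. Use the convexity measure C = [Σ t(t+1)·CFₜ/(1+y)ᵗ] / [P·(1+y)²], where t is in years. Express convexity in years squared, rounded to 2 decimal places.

56.06

With y = 0.057:
  t   CF        PV=CF/(1+0.057)^t    t·PV        t(t+1)·PV
  1        16.25        15.3737        15.3737          30.7474
  2        12.50        11.1882        22.3764          67.1292
  3        12.50        10.5849        31.7546         127.0183
  4        12.50        10.0141        40.0562         200.2811
  5        12.50         9.4740        47.3702         284.2211
  6        12.50         8.9631        53.7788         376.4518
  7        12.50         8.4798        59.3585         474.8682
  8       512.50       328.9228     2,631.3824      23,682.4412
  Σ                    403.0006     2,901.4508      25,243.1584
P = 403.0006.
Convexity = Σ t(t+1)·PV / [P·(1+y)²] = 25,243.1584 / (403.0006 × 1.117249) = 56.06451.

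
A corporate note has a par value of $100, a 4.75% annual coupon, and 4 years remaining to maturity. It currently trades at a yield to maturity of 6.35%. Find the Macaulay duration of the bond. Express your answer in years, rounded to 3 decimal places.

3.728 years

Periodic yield y = 0.0635. Discount each cash flow and weight by its year:
  t   CF        PV=CF/(1+0.0635)^t    t·PV
  1         4.75         4.4664         4.4664
  2         4.75         4.1997         8.3994
  3         4.75         3.9489        11.8468
  4       104.75        81.8849       327.5398
  Σ                     94.5000       352.2524
Price P = Σ PV = 94.5000.
Macaulay duration = Σ(t·PV) / P = 352.2524 / 94.5000 = 3.72754 years.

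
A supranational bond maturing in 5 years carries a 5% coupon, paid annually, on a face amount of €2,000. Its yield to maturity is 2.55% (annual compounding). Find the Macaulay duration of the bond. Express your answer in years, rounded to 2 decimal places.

4.57 years

Periodic yield y = 0.0255. Discount each cash flow and weight by its year:
  t   CF        PV=CF/(1+0.0255)^t    t·PV
  1       100.00        97.5134        97.5134
  2       100.00        95.0886       190.1773
  3       100.00        92.7242       278.1725
  4       100.00        90.4185       361.6740
  5     2,100.00     1,851.5736     9,257.8678
  Σ                  2,227.3183    10,185.4051
Price P = Σ PV = 2,227.3183.
Macaulay duration = Σ(t·PV) / P = 10,185.4051 / 2,227.3183 = 4.57295 years.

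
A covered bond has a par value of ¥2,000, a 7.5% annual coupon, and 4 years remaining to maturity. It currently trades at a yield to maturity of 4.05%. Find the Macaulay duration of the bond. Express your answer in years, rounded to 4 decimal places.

3.6255 years

Periodic yield y = 0.0405. Discount each cash flow and weight by its year:
  t   CF        PV=CF/(1+0.0405)^t    t·PV
  1       150.00       144.1615       144.1615
  2       150.00       138.5502       277.1004
  3       150.00       133.1573       399.4719
  4     2,150.00     1,834.2990     7,337.1959
  Σ                  2,250.1679     8,157.9296
Price P = Σ PV = 2,250.1679.
Macaulay duration = Σ(t·PV) / P = 8,157.9296 / 2,250.1679 = 3.62548 years.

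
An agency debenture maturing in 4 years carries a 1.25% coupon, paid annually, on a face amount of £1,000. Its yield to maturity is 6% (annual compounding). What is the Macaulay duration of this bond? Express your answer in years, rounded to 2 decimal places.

3.92 years

Periodic yield y = 0.06. Discount each cash flow and weight by its year:
  t   CF        PV=CF/(1+0.06)^t    t·PV
  1        12.50        11.7925        11.7925
  2        12.50        11.1250        22.2499
  3        12.50        10.4952        31.4857
  4     1,012.50       801.9948     3,207.9793
  Σ                    835.4075     3,273.5074
Price P = Σ PV = 835.4075.
Macaulay duration = Σ(t·PV) / P = 3,273.5074 / 835.4075 = 3.91846 years.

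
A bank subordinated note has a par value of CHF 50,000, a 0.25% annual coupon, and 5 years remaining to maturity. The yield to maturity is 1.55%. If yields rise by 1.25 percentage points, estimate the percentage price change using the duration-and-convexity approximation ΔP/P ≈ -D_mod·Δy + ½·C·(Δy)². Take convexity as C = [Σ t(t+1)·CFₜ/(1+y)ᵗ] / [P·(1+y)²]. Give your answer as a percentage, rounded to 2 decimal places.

-5.90%

With y = 0.0155:
  t   CF        PV=CF/(1+0.0155)^t    t·PV        t(t+1)·PV
  1       125.00       123.0921       123.0921         246.1841
  2       125.00       121.2133       242.4265         727.2796
  3       125.00       119.3631       358.0894       1,432.3577
  4       125.00       117.5412       470.1650       2,350.8250
  5    50,125.00    46,414.6144   232,073.0721   1,392,438.4324
  Σ                 46,895.8241   233,266.8451   1,397,195.0788
P = 46,895.8241; D_Mac = 4.97415 yrs; D_mod = 4.89823 yrs; C = 28.89103.
Duration effect: -4.89823 × (+0.0125) = -0.061228
Convexity effect: 0.5 × 28.89103 × (0.0125)² = +0.0022571
ΔP/P ≈ -0.061228 + 0.0022571 = -0.058971 = -5.8971%.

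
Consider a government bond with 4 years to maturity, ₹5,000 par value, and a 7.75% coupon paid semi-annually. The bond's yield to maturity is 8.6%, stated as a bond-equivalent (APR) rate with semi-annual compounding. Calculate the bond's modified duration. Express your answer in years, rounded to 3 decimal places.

3.362 years

Periodic yield y = 0.043. First find Macaulay duration:
  t   CF        PV=CF/(1+0.043)^t    t·PV
  1       193.75       185.7622       185.7622
  2       193.75       178.1038       356.2075
  3       193.75       170.7610       512.2831
  4       193.75       163.7210       654.8841
  5       193.75       156.9713       784.8563
  6       193.75       150.4998       902.9987
  7       193.75       144.2951     1,010.0656
  8     5,193.75     3,708.5708    29,668.5663
  Σ                  4,858.6850    34,075.6240
P = 4,858.6850; Macaulay duration = 34,075.6240 / 4,858.6850 = 7.01334 half-year periods = 3.50667 years.
Modified duration = D_Mac / (1 + y) = 3.50667 / 1.043 = 3.36210 years.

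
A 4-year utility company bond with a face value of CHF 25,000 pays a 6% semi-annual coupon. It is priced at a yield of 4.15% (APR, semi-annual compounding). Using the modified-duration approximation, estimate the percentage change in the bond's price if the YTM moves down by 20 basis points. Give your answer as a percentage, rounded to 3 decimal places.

+0.711%

Periodic yield y = 0.02075. Modified duration first:
  t   CF        PV=CF/(1+0.02075)^t    t·PV
  1       750.00       734.7539       734.7539
  2       750.00       719.8176     1,439.6353
  3       750.00       705.1851     2,115.5552
  4       750.00       690.8499     2,763.3997
  5       750.00       676.8062     3,384.0309
  6       750.00       663.0479     3,978.2877
  7       750.00       649.5694     4,546.9856
  8    25,750.00    21,848.5251   174,788.2007
  Σ                 26,688.5551   193,750.8489
P = 26,688.5551; D_Mac = 7.25970 half-year periods = 3.62985 yrs; D_mod = 3.62985/(1+0.02075) = 3.55606 yrs.
ΔP/P ≈ -D_mod · Δy = -3.55606 × (-0.002) = +0.007112 = +0.7112%.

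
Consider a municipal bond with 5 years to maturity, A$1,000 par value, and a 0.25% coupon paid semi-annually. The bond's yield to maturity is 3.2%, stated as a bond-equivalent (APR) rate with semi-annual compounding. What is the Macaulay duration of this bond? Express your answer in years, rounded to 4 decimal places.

Periodic yield y = 0.016. Discount each cash flow and weight by its period:
  t   CF        PV=CF/(1+0.016)^t    t·PV
  1         1.25         1.2303         1.2303
  2         1.25         1.2109         2.4219
  3         1.25         1.1919         3.5756
  4         1.25         1.1731         4.6924
  5         1.25         1.1546         5.7731
  6         1.25         1.1364         6.8187
  7         1.25         1.1185         7.8298
  8         1.25         1.1009         8.8075
  9         1.25         1.0836         9.7523
  10    1,001.25       854.2902     8,542.9025
  Σ                    864.6906     8,593.8041
Price P = Σ PV = 864.6906.
Macaulay duration = Σ(t·PV) / P = 8,593.8041 / 864.6906 = 9.93859 half-year periods.
In years: 9.93859 / 2 = 4.96929 years.

4.9693 years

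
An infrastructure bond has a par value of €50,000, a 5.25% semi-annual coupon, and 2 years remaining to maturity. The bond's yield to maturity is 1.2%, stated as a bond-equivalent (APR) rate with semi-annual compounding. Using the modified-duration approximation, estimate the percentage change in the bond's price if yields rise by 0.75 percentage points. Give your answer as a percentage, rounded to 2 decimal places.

-1.44%

Periodic yield y = 0.006. Modified duration first:
  t   CF        PV=CF/(1+0.006)^t    t·PV
  1     1,312.50     1,304.6720     1,304.6720
  2     1,312.50     1,296.8906     2,593.7812
  3     1,312.50     1,289.1557     3,867.4671
  4    51,312.50    50,099.2531   200,397.0125
  Σ                 53,989.9714   208,162.9328
P = 53,989.9714; D_Mac = 3.85559 half-year periods = 1.92779 yrs; D_mod = 1.92779/(1+0.006) = 1.91629 yrs.
ΔP/P ≈ -D_mod · Δy = -1.91629 × (+0.0075) = -0.014372 = -1.4372%.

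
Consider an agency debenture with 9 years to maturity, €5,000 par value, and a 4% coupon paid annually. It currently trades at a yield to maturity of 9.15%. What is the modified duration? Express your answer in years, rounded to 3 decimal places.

6.803 years

Periodic yield y = 0.0915. First find Macaulay duration:
  t   CF        PV=CF/(1+0.0915)^t    t·PV
  1       200.00       183.2341       183.2341
  2       200.00       167.8736       335.7473
  3       200.00       153.8009       461.4026
  4       200.00       140.9078       563.6312
  5       200.00       129.0956       645.4778
  6       200.00       118.2735       709.6412
  7       200.00       108.3587       758.5110
  8       200.00        99.2750       794.2003
  9     5,200.00     2,364.7742    21,282.9680
  Σ                  3,465.5934    25,734.8134
P = 3,465.5934; Macaulay duration = 25,734.8134 / 3,465.5934 = 7.42580 years.
Modified duration = D_Mac / (1 + y) = 7.42580 / 1.0915 = 6.80330 years.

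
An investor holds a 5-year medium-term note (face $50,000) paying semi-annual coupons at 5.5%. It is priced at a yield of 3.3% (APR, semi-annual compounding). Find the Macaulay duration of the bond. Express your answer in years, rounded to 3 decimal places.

Periodic yield y = 0.0165. Discount each cash flow and weight by its period:
  t   CF        PV=CF/(1+0.0165)^t    t·PV
  1     1,375.00     1,352.6808     1,352.6808
  2     1,375.00     1,330.7238     2,661.4476
  3     1,375.00     1,309.1233     3,927.3699
  4     1,375.00     1,287.8734     5,151.4935
  5     1,375.00     1,266.9684     6,334.8420
  6     1,375.00     1,246.4028     7,478.4165
  7     1,375.00     1,226.1709     8,583.1965
  8     1,375.00     1,206.2675     9,650.1402
  9     1,375.00     1,186.6872    10,680.1846
  10   51,375.00    43,619.2310   436,192.3104
  Σ                 55,032.1291   492,012.0821
Price P = Σ PV = 55,032.1291.
Macaulay duration = Σ(t·PV) / P = 492,012.0821 / 55,032.1291 = 8.94045 half-year periods.
In years: 8.94045 / 2 = 4.47023 years.

4.470 years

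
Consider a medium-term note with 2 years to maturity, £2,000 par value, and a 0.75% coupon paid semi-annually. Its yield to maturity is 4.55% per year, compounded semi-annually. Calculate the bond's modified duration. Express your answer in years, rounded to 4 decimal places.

1.9441 years

Periodic yield y = 0.02275. First find Macaulay duration:
  t   CF        PV=CF/(1+0.02275)^t    t·PV
  1         7.50         7.3332         7.3332
  2         7.50         7.1701        14.3401
  3         7.50         7.0106        21.0317
  4     2,007.50     1,834.7530     7,339.0119
  Σ                  1,856.2668     7,381.7169
P = 1,856.2668; Macaulay duration = 7,381.7169 / 1,856.2668 = 3.97665 half-year periods = 1.98832 years.
Modified duration = D_Mac / (1 + y) = 1.98832 / 1.02275 = 1.94410 years.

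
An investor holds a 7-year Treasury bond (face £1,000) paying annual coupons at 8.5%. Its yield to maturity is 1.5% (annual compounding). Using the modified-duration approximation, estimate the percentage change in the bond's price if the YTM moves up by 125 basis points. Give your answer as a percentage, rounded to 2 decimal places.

Periodic yield y = 0.015. Modified duration first:
  t   CF        PV=CF/(1+0.015)^t    t·PV
  1        85.00        83.7438        83.7438
  2        85.00        82.5062       165.0125
  3        85.00        81.2869       243.8608
  4        85.00        80.0857       320.3426
  5        85.00        78.9021       394.5106
  6        85.00        77.7361       466.4165
  7     1,085.00       977.6141     6,843.2985
  Σ                  1,461.8750     8,517.1854
P = 1,461.8750; D_Mac = 5.82621 yrs; D_mod = 5.82621/(1+0.015) = 5.74010 yrs.
ΔP/P ≈ -D_mod · Δy = -5.74010 × (+0.0125) = -0.071751 = -7.1751%.

-7.18%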